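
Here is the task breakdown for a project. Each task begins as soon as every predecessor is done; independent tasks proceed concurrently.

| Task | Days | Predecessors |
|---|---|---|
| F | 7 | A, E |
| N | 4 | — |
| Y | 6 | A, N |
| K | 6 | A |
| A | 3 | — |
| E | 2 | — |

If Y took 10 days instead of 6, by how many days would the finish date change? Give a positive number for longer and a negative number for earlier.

As given, the longest chain is N→Y = 4+6 = 10, so the finish is 10 days.
Since Y is critical, the +4 change carries straight to that chain (now 14 days).
The critical path is still N→Y; finish is now 14 days.
Change in finish: 14 − 10 = +4 days.

4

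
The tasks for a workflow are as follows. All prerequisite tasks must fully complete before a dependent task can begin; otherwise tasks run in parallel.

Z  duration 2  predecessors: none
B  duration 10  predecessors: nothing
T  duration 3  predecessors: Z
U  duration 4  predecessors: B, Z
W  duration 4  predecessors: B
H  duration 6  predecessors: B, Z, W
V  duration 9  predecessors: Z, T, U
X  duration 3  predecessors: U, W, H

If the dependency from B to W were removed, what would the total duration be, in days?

23

Original critical path: B→U→V = 10+4+9 = 23 ⇒ 23 days.
Without B→W, W's earliest start moves from 10 to 0.
After: B→U→V = 10+4+9 = 23 → 23 days.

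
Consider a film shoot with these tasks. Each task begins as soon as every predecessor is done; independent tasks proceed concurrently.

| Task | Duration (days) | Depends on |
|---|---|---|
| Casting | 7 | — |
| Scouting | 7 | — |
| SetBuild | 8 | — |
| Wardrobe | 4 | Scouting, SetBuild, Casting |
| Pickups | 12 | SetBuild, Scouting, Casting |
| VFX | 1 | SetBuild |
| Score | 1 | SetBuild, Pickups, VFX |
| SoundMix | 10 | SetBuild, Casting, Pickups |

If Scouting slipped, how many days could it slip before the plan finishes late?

SetBuild→Pickups→SoundMix = 8+12+10 = 30 sets the makespan at 30 days.
The longest chain containing Scouting totals 29 days.
Slack of Scouting = 1 − 0 = 1 day.

1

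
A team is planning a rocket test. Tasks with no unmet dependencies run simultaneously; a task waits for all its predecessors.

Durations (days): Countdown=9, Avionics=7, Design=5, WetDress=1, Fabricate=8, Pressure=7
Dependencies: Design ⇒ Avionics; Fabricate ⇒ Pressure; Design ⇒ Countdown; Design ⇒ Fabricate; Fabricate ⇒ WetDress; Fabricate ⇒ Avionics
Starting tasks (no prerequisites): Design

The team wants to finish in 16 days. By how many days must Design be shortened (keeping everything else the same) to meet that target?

Current finish: 20 days; target: 16.
Design is on every critical path, so each day cut from Design cuts the finish by one (this holds down to a finish of 16).
Need 20 − 16 = 4 days off Design → Design becomes 1 day, finish becomes 16.

4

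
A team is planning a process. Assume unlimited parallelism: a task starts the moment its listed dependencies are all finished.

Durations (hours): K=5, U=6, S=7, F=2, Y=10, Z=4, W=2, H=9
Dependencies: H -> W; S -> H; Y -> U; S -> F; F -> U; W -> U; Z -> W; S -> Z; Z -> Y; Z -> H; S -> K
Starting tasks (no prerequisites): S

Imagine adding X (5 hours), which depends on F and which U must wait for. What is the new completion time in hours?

Originally the job takes 28 hours.
With X inserted, U now waits for max(Y, F, W, X).
New critical path: S→Z→H→W→U = 7+4+9+2+6 = 28 ⇒ 28 hours.

28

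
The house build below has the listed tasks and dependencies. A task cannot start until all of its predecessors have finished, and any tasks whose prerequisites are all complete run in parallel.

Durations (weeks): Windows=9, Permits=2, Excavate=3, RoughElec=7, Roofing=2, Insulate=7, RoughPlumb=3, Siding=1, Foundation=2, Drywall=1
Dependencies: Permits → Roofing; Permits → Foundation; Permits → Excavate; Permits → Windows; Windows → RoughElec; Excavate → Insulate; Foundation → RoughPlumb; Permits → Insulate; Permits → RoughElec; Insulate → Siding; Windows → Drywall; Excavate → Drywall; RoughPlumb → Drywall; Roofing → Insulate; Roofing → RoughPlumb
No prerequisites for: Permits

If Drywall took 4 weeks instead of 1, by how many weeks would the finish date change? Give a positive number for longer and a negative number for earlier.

Baseline: Permits→Windows→RoughElec = 2+9+7 = 18 → 18 weeks.
The longest path through Drywall is only 12 weeks, so Drywall has float 6.
That remains the longest chain; total 18 weeks.
Change in finish: 18 − 18 = +0 weeks.

0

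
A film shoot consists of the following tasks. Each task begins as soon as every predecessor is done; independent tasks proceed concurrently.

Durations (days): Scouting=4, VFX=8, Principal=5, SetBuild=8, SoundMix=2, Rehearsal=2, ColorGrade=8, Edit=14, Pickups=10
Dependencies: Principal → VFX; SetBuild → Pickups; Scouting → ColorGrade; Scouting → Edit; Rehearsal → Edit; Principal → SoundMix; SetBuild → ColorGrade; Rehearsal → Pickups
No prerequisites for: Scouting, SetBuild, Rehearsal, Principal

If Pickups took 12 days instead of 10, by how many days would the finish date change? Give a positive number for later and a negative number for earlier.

Critical path before the change: SetBuild→Pickups = 8+10 = 18 giving 18 days.
Pickups is on the critical path; changing it to 12 makes that path 20 days.
No other chain overtakes it, so the finish is 20 days.
Change in finish: 20 − 18 = +2 days.

2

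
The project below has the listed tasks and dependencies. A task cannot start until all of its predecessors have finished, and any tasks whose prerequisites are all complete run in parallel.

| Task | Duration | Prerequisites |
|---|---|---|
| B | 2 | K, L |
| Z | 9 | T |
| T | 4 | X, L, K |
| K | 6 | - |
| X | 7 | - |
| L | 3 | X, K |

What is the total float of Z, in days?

0

The longest chain is X→L→T→Z = 7+3+4+9 = 23; overall finish 23 days.
Z finishes as early as 23 and must finish by 23.
So Z can slip 23 − 23 = 0 days.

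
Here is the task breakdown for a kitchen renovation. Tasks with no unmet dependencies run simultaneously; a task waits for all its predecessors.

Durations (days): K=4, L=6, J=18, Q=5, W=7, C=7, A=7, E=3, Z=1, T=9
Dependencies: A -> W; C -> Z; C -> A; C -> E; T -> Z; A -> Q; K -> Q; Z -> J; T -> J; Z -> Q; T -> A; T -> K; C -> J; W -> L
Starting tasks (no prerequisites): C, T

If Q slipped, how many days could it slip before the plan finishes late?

8

T→A→W→L = 9+7+7+6 = 29 sets the makespan at 29 days.
Q finishes as early as 21 and must finish by 29.
Float = 29 − 21 = 8.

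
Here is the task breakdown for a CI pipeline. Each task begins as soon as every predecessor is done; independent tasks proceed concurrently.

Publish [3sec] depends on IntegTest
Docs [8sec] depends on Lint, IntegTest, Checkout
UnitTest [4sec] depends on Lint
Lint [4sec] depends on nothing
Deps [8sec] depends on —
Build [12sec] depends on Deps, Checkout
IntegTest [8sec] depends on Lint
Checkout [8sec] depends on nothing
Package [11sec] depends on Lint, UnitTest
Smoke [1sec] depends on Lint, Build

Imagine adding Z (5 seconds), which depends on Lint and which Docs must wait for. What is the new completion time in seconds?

Originally the CI pipeline takes 21 seconds.
With Z inserted, Docs now waits for max(Lint, IntegTest, Checkout, Z).
New critical path: Checkout→Build→Smoke = 8+12+1 = 21 ⇒ 21 seconds.

21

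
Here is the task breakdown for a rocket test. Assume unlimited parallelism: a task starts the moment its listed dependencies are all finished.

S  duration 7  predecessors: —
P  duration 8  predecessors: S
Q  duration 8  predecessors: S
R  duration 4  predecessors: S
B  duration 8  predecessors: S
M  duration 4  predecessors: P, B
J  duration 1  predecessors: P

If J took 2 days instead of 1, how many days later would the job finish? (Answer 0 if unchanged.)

0

The binding path is S→P→M = 7+8+4 = 19; finish at 19 days.
The longest path through J is only 16 days, so J has float 3.
That remains the longest chain; total 19 days.
Change in finish: 19 − 19 = +0 days.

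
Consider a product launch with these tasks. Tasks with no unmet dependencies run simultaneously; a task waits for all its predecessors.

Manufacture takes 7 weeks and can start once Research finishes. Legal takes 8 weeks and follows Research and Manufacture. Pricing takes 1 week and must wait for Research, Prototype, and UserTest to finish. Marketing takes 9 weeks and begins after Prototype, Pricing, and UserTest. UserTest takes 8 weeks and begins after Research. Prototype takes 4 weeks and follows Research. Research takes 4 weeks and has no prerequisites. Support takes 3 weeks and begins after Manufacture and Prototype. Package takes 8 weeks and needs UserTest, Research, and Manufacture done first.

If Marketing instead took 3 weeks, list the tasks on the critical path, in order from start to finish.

Research, UserTest, Package

The binding path is Research→UserTest→Pricing→Marketing = 4+8+1+9 = 22; finish at 22 weeks.
Since Marketing is critical, the -6 change carries straight to that chain (now 16 weeks).
The binding chain switches to Research→UserTest→Package = 4+8+8 = 20; finish 20 weeks.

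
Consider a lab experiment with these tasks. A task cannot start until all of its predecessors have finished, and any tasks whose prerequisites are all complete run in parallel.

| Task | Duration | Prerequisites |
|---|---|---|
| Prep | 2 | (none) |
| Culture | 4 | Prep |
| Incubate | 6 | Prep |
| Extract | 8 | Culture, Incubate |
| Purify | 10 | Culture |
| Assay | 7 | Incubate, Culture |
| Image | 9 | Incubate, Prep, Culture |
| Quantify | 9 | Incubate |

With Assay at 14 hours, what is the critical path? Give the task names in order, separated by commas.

Actual critical path: Prep→Incubate→Image = 2+6+9 = 17 ⇒ 17 hours.
Assay has 2 hours of float (longest path through it is 15).
Now Prep→Incubate→Assay = 2+6+14 = 22 is longest, so the finish becomes 22 hours.

Prep, Incubate, Assay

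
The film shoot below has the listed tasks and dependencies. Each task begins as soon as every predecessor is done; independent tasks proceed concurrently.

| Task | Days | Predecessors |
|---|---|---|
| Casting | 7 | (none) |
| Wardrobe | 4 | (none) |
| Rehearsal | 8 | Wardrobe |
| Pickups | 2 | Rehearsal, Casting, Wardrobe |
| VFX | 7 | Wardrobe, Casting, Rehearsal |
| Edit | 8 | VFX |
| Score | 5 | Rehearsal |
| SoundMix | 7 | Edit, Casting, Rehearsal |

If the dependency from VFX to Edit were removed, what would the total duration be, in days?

19

With the dependency in place, Wardrobe→Rehearsal→VFX→Edit→SoundMix = 4+8+7+8+7 = 34 sets the finish at 34 days.
Without VFX→Edit, Edit's earliest start moves from 19 to 0.
The longest chain is now Wardrobe→Rehearsal→VFX = 4+8+7 = 19, so the job takes 19 days.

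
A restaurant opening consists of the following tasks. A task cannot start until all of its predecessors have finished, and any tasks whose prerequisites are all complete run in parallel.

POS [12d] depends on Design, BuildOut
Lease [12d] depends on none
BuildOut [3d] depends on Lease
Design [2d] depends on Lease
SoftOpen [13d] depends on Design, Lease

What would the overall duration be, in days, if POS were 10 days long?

As given, the longest chain is Lease→BuildOut→POS = 12+3+12 = 27, so the finish is 27 days.
POS is on the critical path; changing it to 10 makes that path 25 days.
The binding chain switches to Lease→Design→SoftOpen = 12+2+13 = 27; finish 27 days.

27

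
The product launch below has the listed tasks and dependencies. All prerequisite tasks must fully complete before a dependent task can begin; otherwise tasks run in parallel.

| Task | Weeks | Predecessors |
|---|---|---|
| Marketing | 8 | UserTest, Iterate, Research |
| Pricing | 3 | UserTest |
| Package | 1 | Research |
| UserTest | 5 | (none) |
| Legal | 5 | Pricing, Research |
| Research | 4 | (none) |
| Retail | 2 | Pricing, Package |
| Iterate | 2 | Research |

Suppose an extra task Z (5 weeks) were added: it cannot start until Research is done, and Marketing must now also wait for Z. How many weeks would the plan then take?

17

Originally the plan takes 14 weeks.
With Z inserted, Marketing now waits for max(UserTest, Iterate, Research, Z).
New critical path: Research→Z→Marketing = 4+5+8 = 17 ⇒ 17 weeks.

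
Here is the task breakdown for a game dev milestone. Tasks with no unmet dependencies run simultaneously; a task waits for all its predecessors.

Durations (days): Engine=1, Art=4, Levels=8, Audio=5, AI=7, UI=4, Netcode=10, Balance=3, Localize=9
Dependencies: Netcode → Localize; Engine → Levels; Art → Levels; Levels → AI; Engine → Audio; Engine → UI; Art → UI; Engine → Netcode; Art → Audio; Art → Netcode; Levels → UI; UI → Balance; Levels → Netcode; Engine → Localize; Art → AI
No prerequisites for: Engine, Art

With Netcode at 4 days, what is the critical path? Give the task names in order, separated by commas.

As given, the longest chain is Art→Levels→Netcode→Localize = 4+8+10+9 = 31, so the finish is 31 days.
Netcode is on the critical path; changing it to 4 makes that path 25 days.
No other chain overtakes it, so the finish is 25 days.

Art, Levels, Netcode, Localize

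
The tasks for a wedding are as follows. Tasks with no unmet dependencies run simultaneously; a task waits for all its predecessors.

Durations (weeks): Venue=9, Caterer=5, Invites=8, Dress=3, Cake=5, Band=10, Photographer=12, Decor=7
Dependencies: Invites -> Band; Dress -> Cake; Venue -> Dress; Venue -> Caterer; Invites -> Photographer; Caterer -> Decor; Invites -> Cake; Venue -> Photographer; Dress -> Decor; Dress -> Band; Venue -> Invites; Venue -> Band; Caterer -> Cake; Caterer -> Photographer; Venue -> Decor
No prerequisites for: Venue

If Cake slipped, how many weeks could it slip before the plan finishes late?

Venue→Invites→Photographer = 9+8+12 = 29 sets the makespan at 29 weeks.
Cake finishes as early as 22 and must finish by 29.
Float = 29 − 22 = 7.

7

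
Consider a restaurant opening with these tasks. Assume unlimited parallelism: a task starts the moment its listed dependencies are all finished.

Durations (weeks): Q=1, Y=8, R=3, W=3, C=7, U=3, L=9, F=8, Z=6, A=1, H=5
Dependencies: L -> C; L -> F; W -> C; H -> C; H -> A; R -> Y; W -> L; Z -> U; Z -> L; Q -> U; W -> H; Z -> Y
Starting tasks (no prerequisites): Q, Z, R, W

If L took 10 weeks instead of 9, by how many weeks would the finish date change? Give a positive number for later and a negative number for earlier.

1

Critical path before the change: Z→L→F = 6+9+8 = 23 giving 23 weeks.
L is on the critical path; changing it to 10 makes that path 24 weeks.
No other chain overtakes it, so the finish is 24 weeks.
Change in finish: 24 − 23 = +1 weeks.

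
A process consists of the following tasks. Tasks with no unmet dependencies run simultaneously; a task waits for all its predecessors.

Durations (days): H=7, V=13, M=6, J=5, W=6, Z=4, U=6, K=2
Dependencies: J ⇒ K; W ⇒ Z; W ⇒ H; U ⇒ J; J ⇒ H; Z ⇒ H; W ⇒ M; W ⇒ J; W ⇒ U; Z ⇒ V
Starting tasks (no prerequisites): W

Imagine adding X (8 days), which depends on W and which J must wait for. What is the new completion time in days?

26

Originally the plan takes 24 days.
With X inserted, J now waits for max(W, U, X).
New critical path: W→X→J→H = 6+8+5+7 = 26 ⇒ 26 days.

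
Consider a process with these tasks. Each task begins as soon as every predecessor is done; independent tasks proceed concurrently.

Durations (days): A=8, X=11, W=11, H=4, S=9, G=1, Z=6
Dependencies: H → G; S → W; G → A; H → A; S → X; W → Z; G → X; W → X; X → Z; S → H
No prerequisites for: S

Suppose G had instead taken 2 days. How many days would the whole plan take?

37

Critical path before the change: S→W→X→Z = 9+11+11+6 = 37 giving 37 days.
G is off the critical path — its longest chain is 31 days, giving 6 of slack.
The critical path is still S→W→X→Z; finish is now 37 days.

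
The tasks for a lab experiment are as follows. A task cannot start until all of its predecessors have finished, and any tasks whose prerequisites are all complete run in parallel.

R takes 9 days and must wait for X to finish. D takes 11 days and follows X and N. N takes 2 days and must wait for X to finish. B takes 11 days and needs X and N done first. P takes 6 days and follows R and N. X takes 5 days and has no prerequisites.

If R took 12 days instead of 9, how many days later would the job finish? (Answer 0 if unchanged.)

3

Actual critical path: X→R→P = 5+9+6 = 20 ⇒ 20 days.
R lies on that path, so at 12 days the path becomes 23 days.
That remains the longest chain; total 23 days.
Change in finish: 23 − 20 = +3 days.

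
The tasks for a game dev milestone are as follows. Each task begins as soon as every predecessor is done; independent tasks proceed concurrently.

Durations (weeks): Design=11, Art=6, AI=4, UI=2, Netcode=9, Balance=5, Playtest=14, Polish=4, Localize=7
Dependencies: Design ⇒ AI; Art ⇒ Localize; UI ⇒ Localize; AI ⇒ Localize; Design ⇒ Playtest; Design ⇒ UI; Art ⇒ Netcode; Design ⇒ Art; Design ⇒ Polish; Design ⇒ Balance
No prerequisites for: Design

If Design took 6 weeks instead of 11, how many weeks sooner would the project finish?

Critical path before the change: Design→Art→Netcode = 11+6+9 = 26 giving 26 weeks.
Design is on the critical path; changing it to 6 makes that path 21 weeks.
The critical path is still Design→Art→Netcode; finish is now 21 weeks.
Change in finish: 21 − 26 = -5 weeks.

5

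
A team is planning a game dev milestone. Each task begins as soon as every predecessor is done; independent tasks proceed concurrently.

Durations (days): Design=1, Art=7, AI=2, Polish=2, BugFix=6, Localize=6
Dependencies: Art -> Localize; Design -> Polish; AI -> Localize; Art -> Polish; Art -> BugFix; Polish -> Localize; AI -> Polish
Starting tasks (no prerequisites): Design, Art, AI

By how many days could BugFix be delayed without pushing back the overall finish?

Art→Polish→Localize = 7+2+6 = 15 sets the makespan at 15 days.
The longest chain containing BugFix totals 13 days.
Float = 15 − 13 = 2.

2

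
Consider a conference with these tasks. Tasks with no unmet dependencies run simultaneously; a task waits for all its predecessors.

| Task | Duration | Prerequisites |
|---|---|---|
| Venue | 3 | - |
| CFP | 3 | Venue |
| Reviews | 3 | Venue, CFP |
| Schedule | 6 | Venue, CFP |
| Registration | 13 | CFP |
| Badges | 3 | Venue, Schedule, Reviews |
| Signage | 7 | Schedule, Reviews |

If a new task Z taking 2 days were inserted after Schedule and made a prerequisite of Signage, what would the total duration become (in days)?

21

Originally the schedule takes 19 days.
With Z inserted, Signage now waits for max(Schedule, Reviews, Z).
New critical path: Venue→CFP→Schedule→Z→Signage = 3+3+6+2+7 = 21 ⇒ 21 days.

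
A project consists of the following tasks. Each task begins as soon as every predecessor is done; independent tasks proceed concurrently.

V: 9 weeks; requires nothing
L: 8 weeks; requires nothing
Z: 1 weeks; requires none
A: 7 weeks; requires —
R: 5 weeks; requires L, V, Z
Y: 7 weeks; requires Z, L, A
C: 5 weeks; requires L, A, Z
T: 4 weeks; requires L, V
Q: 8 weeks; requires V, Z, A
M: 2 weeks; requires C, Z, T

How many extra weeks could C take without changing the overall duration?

Critical path: V→Q = 9+8 = 17, so the finish is 17 weeks.
C finishes as early as 13 and must finish by 15.
So C can slip 15 − 13 = 2 weeks.

2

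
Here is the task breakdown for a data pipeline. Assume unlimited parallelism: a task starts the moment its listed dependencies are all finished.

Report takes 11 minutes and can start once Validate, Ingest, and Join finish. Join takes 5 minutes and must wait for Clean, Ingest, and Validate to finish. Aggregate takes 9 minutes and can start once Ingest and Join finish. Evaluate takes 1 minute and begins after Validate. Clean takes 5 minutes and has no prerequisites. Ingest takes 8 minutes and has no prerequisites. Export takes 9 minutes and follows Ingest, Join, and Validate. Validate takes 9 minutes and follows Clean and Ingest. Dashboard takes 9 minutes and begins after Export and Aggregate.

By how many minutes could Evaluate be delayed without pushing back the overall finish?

22

Ingest→Validate→Join→Aggregate→Dashboard = 8+9+5+9+9 = 40 sets the makespan at 40 minutes.
Evaluate finishes as early as 18 and must finish by 40.
So Evaluate can slip 40 − 18 = 22 minutes.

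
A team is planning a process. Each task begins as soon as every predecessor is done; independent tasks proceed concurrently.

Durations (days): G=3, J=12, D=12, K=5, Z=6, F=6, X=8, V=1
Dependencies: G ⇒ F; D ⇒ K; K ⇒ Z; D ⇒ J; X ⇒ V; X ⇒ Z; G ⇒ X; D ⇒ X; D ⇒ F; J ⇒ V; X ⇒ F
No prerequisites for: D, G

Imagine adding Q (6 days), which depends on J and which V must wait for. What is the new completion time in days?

Originally the schedule takes 26 days.
With Q inserted, V now waits for max(X, J, Q).
New critical path: D→J→Q→V = 12+12+6+1 = 31 ⇒ 31 days.

31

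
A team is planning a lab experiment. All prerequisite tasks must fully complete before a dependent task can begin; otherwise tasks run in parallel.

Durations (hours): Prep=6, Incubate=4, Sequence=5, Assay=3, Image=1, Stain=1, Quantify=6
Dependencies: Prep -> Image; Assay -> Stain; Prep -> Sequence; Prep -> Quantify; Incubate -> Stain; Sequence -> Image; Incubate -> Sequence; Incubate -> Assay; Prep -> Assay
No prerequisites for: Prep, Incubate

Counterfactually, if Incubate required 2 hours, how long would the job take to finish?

The binding path is Prep→Sequence→Image = 6+5+1 = 12; finish at 12 hours.
Incubate has 2 hours of float (longest path through it is 10).
The critical path is still Prep→Sequence→Image; finish is now 12 hours.

12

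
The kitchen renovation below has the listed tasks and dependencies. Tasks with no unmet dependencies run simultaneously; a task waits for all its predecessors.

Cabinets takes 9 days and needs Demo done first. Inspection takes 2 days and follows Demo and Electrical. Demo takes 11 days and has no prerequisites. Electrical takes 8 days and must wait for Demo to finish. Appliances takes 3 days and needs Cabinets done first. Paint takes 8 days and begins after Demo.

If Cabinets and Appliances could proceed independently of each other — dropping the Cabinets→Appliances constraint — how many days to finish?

21

Before: longest chain Demo→Cabinets→Appliances = 11+9+3 = 23, finish 23.
Without Cabinets→Appliances, Appliances's earliest start moves from 20 to 0.
The longest chain is now Demo→Electrical→Inspection = 11+8+2 = 21, so the project takes 21 days.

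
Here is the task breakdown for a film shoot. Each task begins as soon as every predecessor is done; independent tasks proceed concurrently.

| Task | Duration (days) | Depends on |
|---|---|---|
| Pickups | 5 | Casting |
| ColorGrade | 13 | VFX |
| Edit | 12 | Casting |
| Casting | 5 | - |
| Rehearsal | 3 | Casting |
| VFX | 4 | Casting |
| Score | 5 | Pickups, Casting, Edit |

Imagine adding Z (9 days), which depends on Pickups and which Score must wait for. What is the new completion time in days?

Originally the plan takes 22 days.
With Z inserted, Score now waits for max(Pickups, Casting, Edit, Z).
New critical path: Casting→Pickups→Z→Score = 5+5+9+5 = 24 ⇒ 24 days.

24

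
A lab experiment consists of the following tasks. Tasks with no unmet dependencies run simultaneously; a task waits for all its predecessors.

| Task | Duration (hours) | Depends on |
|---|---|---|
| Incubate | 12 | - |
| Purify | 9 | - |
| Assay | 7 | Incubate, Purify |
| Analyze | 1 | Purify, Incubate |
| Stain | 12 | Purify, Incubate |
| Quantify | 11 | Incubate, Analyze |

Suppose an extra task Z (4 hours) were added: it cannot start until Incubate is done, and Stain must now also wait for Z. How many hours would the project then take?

Originally the project takes 24 hours.
With Z inserted, Stain now waits for max(Purify, Incubate, Z).
New critical path: Incubate→Z→Stain = 12+4+12 = 28 ⇒ 28 hours.

28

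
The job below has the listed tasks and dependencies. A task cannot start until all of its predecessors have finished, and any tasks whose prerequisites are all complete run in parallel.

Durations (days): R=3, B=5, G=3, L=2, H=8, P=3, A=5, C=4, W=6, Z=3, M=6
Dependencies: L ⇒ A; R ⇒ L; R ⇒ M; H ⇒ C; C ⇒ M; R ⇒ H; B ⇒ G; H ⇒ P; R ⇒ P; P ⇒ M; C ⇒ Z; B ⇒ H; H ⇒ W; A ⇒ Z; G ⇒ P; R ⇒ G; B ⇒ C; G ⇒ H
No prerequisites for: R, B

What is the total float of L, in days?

B→G→H→C→M = 5+3+8+4+6 = 26 sets the makespan at 26 days.
L finishes as early as 5 and must finish by 18.
Slack of L = 16 − 3 = 13 days.

13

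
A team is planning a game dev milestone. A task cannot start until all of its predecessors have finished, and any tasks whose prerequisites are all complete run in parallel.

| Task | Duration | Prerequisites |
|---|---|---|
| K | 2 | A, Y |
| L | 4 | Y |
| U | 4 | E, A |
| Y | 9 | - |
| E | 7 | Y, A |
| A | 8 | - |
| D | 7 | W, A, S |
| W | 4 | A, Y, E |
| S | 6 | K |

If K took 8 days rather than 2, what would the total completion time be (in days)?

Baseline: Y→E→W→D = 9+7+4+7 = 27 → 27 days.
The longest path through K is only 24 days, so K has float 3.
New critical path: Y→K→S→D = 9+8+6+7 = 30 ⇒ 30 days.

30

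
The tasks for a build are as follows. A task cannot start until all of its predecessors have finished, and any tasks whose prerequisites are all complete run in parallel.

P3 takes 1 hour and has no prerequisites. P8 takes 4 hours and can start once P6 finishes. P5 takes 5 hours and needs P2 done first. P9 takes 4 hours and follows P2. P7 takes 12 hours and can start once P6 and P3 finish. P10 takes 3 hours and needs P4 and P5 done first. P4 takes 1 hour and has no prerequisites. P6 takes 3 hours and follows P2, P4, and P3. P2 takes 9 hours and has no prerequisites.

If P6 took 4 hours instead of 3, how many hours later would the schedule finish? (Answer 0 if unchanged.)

As given, the longest chain is P2→P6→P7 = 9+3+12 = 24, so the finish is 24 hours.
Since P6 is critical, the +1 change carries straight to that chain (now 25 hours).
No other chain overtakes it, so the finish is 25 hours.
Change in finish: 25 − 24 = +1 hours.

1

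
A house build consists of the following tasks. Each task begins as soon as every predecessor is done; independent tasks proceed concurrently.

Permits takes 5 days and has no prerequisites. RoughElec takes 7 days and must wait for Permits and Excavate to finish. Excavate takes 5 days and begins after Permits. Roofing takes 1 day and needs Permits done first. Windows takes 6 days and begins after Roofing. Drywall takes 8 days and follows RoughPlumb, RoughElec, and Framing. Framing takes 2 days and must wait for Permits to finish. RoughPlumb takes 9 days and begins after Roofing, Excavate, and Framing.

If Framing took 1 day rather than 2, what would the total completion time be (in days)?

27

Actual critical path: Permits→Excavate→RoughPlumb→Drywall = 5+5+9+8 = 27 ⇒ 27 days.
The longest path through Framing is only 24 days, so Framing has float 3.
The critical path is still Permits→Excavate→RoughPlumb→Drywall; finish is now 27 days.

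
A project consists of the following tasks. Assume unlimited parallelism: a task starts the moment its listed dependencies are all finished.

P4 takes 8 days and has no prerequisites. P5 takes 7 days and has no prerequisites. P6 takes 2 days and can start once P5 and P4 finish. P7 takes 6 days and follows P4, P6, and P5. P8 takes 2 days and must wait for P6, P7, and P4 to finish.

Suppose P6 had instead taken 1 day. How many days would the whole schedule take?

Actual critical path: P4→P6→P7→P8 = 8+2+6+2 = 18 ⇒ 18 days.
Since P6 is critical, the -1 change carries straight to that chain (now 17 days).
That remains the longest chain; total 17 days.

17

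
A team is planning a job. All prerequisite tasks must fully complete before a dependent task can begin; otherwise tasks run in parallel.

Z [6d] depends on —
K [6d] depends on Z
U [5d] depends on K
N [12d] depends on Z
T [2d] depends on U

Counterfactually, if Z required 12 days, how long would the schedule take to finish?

Actual critical path: Z→K→U→T = 6+6+5+2 = 19 ⇒ 19 days.
Since Z is critical, the +6 change carries straight to that chain (now 25 days).
That remains the longest chain; total 25 days.

25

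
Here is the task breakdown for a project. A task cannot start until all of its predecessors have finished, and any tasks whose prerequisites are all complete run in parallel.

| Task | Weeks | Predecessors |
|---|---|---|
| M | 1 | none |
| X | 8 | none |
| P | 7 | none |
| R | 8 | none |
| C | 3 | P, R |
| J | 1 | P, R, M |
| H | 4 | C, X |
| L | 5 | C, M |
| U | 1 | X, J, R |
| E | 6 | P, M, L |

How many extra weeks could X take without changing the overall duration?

10

R→C→L→E = 8+3+5+6 = 22 sets the makespan at 22 weeks.
X finishes as early as 8 and must finish by 18.
So X can slip 18 − 8 = 10 weeks.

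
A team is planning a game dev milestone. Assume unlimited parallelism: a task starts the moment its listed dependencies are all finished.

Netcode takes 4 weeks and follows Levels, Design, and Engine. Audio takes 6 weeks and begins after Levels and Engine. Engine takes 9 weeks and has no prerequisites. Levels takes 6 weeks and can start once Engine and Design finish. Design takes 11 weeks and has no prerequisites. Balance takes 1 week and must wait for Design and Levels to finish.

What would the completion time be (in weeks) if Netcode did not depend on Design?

With the dependency in place, Design→Levels→Audio = 11+6+6 = 23 sets the finish at 23 weeks.
Dropping Design→Netcode doesn't change Netcode's earliest start (17); another predecessor still binds.
After: Design→Levels→Audio = 11+6+6 = 23 → 23 weeks.

23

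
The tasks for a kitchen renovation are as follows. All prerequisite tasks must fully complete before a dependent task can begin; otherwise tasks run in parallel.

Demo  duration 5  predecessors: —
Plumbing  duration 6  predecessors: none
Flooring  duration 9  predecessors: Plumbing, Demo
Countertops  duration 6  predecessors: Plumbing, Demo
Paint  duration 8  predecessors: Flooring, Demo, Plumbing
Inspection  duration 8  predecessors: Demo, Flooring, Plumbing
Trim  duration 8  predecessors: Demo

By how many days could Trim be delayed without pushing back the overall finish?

Plumbing→Flooring→Paint = 6+9+8 = 23 sets the makespan at 23 days.
The longest chain containing Trim totals 13 days.
Float = 23 − 13 = 10.

10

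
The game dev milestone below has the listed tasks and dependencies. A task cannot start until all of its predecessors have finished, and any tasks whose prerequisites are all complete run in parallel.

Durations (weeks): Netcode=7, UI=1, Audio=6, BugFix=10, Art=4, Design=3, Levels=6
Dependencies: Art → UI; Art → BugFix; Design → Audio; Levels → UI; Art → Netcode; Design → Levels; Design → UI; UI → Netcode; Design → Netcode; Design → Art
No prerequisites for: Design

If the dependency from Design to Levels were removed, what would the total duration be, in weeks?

Original critical path: Design→Art→BugFix = 3+4+10 = 17 ⇒ 17 weeks.
Without Design→Levels, Levels's earliest start moves from 3 to 0.
After: Design→Art→BugFix = 3+4+10 = 17 → 17 weeks.

17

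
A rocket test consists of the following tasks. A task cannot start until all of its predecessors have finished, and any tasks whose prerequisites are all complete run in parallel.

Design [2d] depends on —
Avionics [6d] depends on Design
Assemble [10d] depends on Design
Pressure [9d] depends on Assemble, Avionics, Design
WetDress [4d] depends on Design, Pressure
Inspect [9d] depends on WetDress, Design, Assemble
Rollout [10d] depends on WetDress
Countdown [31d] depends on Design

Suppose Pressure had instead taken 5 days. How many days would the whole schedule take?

Actual critical path: Design→Assemble→Pressure→WetDress→Rollout = 2+10+9+4+10 = 35 ⇒ 35 days.
Since Pressure is critical, the -4 change carries straight to that chain (now 31 days).
Now Design→Countdown = 2+31 = 33 is longest, so the finish becomes 33 days.

33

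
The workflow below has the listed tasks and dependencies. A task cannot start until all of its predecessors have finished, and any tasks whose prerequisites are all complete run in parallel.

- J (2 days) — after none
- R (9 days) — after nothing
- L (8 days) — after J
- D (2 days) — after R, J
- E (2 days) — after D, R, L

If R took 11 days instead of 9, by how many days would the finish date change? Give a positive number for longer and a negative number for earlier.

2

Critical path before the change: R→D→E = 9+2+2 = 13 giving 13 days.
R lies on that path, so at 11 days the path becomes 15 days.
The critical path is still R→D→E; finish is now 15 days.
Change in finish: 15 − 13 = +2 days.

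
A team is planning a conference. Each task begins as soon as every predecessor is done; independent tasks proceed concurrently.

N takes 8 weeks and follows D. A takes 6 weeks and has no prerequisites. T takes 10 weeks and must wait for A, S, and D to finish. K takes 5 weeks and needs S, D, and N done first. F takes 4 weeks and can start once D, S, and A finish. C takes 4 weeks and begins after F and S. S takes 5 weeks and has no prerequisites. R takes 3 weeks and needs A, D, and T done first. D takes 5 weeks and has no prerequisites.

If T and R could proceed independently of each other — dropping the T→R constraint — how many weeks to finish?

Before: longest chain A→T→R = 6+10+3 = 19, finish 19.
Without T→R, R's earliest start moves from 16 to 6.
After: D→N→K = 5+8+5 = 18 → 18 weeks.

18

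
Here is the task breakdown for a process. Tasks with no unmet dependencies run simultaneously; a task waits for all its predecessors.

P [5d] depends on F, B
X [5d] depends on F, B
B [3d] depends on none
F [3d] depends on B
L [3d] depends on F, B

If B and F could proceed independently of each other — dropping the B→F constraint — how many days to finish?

8

Before: longest chain B→F→P = 3+3+5 = 11, finish 11.
Without B→F, F's earliest start moves from 3 to 0.
New critical path: B→P = 3+5 = 8 ⇒ 8 days.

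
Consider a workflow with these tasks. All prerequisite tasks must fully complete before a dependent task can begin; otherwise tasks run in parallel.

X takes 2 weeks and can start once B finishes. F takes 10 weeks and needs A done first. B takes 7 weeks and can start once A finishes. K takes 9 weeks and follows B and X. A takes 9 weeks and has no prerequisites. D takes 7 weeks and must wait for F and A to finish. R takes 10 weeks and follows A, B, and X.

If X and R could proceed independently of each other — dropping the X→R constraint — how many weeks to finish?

With the dependency in place, A→B→X→R = 9+7+2+10 = 28 sets the finish at 28 weeks.
Without X→R, R's earliest start moves from 18 to 16.
After: A→B→X→K = 9+7+2+9 = 27 → 27 weeks.

27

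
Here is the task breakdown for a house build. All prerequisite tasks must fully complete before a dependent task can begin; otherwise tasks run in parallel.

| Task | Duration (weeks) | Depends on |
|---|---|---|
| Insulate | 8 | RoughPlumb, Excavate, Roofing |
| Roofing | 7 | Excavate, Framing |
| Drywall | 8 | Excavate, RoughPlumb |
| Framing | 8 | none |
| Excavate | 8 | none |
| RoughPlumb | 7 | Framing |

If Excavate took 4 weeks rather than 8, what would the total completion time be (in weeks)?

The binding path is Excavate→Roofing→Insulate = 8+7+8 = 23; finish at 23 weeks.
Excavate is on the critical path; changing it to 4 makes that path 19 weeks.
New critical path: Framing→Roofing→Insulate = 8+7+8 = 23 ⇒ 23 weeks.

23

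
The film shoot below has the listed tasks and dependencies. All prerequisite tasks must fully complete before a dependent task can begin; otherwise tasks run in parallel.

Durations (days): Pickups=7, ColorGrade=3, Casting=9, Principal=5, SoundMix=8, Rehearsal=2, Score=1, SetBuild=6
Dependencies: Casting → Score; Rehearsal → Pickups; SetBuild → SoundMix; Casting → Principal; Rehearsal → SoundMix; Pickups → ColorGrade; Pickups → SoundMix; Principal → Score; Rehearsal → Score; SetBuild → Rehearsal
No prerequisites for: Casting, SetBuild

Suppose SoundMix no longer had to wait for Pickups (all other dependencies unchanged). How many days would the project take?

Before: longest chain SetBuild→Rehearsal→Pickups→SoundMix = 6+2+7+8 = 23, finish 23.
Without Pickups→SoundMix, SoundMix's earliest start moves from 15 to 8.
After: SetBuild→Rehearsal→Pickups→ColorGrade = 6+2+7+3 = 18 → 18 days.

18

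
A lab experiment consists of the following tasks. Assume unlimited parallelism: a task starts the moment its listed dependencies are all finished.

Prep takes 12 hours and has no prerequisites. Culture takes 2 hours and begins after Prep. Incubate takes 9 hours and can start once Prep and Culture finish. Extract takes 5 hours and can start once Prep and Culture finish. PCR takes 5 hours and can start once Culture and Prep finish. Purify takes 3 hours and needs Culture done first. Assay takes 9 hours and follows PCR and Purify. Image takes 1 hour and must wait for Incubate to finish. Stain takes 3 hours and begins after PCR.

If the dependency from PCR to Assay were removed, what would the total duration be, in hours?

With the dependency in place, Prep→Culture→PCR→Assay = 12+2+5+9 = 28 sets the finish at 28 hours.
Without PCR→Assay, Assay's earliest start moves from 19 to 17.
New critical path: Prep→Culture→Purify→Assay = 12+2+3+9 = 26 ⇒ 26 hours.

26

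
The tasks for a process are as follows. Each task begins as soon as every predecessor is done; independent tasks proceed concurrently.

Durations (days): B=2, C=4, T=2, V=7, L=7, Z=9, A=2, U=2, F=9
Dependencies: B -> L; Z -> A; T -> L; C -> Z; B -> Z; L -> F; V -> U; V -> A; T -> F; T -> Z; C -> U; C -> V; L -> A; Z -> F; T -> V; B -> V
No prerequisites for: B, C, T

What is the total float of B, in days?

C→Z→F = 4+9+9 = 22 sets the makespan at 22 days.
Longest path through B: 20 days (earliest finish 2, latest finish 4).
Slack of B = 2 − 0 = 2 days.

2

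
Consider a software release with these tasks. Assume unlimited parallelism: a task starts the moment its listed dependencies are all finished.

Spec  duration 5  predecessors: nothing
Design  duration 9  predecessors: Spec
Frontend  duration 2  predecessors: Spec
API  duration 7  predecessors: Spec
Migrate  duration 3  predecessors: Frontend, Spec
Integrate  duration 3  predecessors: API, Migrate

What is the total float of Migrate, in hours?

Spec→API→Integrate = 5+7+3 = 15 sets the makespan at 15 hours.
The longest chain containing Migrate totals 13 hours.
Slack of Migrate = 9 − 7 = 2 hours.

2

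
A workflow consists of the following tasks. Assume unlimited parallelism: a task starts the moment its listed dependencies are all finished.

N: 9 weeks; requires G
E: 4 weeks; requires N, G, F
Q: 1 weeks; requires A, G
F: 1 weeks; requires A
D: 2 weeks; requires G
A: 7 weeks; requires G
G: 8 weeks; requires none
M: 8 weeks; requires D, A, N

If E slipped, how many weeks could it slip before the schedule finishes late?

G→N→M = 8+9+8 = 25 sets the makespan at 25 weeks.
Longest path through E: 21 weeks (earliest finish 21, latest finish 25).
Slack of E = 21 − 17 = 4 weeks.

4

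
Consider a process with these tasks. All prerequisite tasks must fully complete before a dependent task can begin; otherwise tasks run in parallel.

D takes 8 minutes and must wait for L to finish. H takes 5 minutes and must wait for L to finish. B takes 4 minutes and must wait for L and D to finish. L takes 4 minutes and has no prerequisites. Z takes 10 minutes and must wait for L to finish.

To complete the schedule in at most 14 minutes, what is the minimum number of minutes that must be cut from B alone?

2

Current finish: 16 minutes; target: 14.
B is on every critical path, so each minute cut from B cuts the finish by one (this holds down to a finish of 14).
Need 16 − 14 = 2 minutes off B → B becomes 2 minutes, finish becomes 14.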